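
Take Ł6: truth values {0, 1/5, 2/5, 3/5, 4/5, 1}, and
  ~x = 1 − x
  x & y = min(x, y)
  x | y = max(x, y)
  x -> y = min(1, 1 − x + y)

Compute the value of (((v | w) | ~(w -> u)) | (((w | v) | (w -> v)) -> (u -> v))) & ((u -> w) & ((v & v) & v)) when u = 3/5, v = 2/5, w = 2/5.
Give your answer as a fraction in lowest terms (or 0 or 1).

2/5

v | w = 2/5 | 2/5 = 2/5
w -> u = 2/5 -> 3/5 = 1
~(w -> u) = ~1 = 0
(v | w) | ~(w -> u) = 2/5 | 0 = 2/5
w | v = 2/5 | 2/5 = 2/5
w -> v = 2/5 -> 2/5 = 1
(w | v) | (w -> v) = 2/5 | 1 = 1
u -> v = 3/5 -> 2/5 = 4/5
((w | v) | (w -> v)) -> (u -> v) = 1 -> 4/5 = 4/5
((v | w) | ~(w -> u)) | (((w | v) | (w -> v)) -> (u -> v)) = 2/5 | 4/5 = 4/5
u -> w = 3/5 -> 2/5 = 4/5
v & v = 2/5 & 2/5 = 2/5
(v & v) & v = 2/5 & 2/5 = 2/5
(u -> w) & ((v & v) & v) = 4/5 & 2/5 = 2/5
(((v | w) | ~(w -> u)) | (((w | v) | (w -> v)) -> (u -> v))) & ((u -> w) & ((v & v) & v)) = 4/5 & 2/5 = 2/5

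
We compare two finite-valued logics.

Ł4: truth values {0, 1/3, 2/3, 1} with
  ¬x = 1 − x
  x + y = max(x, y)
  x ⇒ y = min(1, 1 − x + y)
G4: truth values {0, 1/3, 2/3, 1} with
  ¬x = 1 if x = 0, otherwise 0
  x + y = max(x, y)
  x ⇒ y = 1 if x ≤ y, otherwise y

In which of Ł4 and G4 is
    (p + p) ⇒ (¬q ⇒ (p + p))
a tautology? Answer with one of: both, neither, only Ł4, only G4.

In Ł4: every assignment gives 1 — tautology.
In G4: every assignment gives 1 — tautology.

both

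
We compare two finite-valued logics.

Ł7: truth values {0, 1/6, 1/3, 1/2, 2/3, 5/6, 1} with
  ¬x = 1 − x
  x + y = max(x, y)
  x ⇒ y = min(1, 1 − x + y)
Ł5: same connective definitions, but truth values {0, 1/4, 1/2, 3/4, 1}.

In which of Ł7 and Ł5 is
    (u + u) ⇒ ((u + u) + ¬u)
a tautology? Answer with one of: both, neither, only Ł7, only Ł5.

both

In Ł7: every assignment gives 1 — tautology.
In Ł5: every assignment gives 1 — tautology.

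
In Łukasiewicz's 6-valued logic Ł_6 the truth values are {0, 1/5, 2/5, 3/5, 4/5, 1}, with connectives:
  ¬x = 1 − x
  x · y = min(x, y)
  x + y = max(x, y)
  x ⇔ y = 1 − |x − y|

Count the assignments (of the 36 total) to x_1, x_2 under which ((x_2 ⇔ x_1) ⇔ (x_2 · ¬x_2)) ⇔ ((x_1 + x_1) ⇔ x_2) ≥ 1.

2

value 1: 2 assignments (counts)
value 4/5: 12 assignments
value 3/5: 6 assignments
value 2/5: 8 assignments
value 1/5: 4 assignments
value 0: 4 assignments
So 2 of the 36 assignments meet the threshold.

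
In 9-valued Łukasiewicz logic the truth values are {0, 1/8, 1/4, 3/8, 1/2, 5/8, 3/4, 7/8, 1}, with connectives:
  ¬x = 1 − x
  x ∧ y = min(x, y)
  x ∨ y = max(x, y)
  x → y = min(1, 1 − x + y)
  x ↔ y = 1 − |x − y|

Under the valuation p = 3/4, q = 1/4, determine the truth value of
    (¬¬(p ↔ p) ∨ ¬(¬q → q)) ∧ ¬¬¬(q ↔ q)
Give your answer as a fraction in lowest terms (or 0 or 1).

p ↔ p = 3/4 ↔ 3/4 = 1
¬(p ↔ p) = ¬1 = 0
¬¬(p ↔ p) = ¬0 = 1
¬q = ¬1/4 = 3/4
¬q → q = 3/4 → 1/4 = 1/2
¬(¬q → q) = ¬1/2 = 1/2
¬¬(p ↔ p) ∨ ¬(¬q → q) = 1 ∨ 1/2 = 1
q ↔ q = 1/4 ↔ 1/4 = 1
¬(q ↔ q) = ¬1 = 0
¬¬(q ↔ q) = ¬0 = 1
¬¬¬(q ↔ q) = ¬1 = 0
(¬¬(p ↔ p) ∨ ¬(¬q → q)) ∧ ¬¬¬(q ↔ q) = 1 ∧ 0 = 0

0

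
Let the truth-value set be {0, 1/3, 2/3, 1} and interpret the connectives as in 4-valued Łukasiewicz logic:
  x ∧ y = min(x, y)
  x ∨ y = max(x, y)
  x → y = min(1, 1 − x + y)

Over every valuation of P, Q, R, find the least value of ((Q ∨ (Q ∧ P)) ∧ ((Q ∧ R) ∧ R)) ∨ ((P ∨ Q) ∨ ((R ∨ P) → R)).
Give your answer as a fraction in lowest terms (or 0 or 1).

Take P = 1/3, Q = 0, R = 0:
Q ∧ P = 0 ∧ 1/3 = 0
Q ∨ (Q ∧ P) = 0 ∨ 0 = 0
Q ∧ R = 0 ∧ 0 = 0
(Q ∧ R) ∧ R = 0 ∧ 0 = 0
(Q ∨ (Q ∧ P)) ∧ ((Q ∧ R) ∧ R) = 0 ∧ 0 = 0
P ∨ Q = 1/3 ∨ 0 = 1/3
R ∨ P = 0 ∨ 1/3 = 1/3
(R ∨ P) → R = 1/3 → 0 = 2/3
(P ∨ Q) ∨ ((R ∨ P) → R) = 1/3 ∨ 2/3 = 2/3
((Q ∨ (Q ∧ P)) ∧ ((Q ∧ R) ∧ R)) ∨ ((P ∨ Q) ∨ ((R ∨ P) → R)) = 0 ∨ 2/3 = 2/3
No assignment yields a value below 2/3, so this is the minimum.

2/3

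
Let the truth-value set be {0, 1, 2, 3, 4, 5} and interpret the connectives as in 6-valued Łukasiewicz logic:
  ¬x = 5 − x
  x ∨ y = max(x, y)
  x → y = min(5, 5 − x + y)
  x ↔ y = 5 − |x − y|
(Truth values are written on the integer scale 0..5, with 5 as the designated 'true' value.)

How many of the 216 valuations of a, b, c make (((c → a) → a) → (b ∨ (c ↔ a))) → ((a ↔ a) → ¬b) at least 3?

value 5: 66 assignments (counts)
value 4: 32 assignments (counts)
value 3: 26 assignments (counts)
value 2: 30 assignments
value 1: 26 assignments
value 0: 36 assignments
So 124 of the 216 assignments meet the threshold.

124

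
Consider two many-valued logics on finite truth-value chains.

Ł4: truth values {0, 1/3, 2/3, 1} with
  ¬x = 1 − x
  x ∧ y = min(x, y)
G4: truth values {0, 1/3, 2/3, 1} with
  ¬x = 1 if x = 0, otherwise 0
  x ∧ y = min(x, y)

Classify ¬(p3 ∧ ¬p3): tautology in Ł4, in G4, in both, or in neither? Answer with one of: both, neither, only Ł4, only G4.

In Ł4: at p3 = 1/3 the value is 2/3 — not a tautology.
In G4: every assignment gives 1 — tautology.

only G4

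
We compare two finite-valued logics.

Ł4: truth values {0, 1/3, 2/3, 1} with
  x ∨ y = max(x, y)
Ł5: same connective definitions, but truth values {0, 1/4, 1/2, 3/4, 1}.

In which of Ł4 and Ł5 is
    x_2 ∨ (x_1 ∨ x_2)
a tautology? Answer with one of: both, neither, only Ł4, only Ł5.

neither

In Ł4: at x_1 = 0, x_2 = 0 the value is 0 — not a tautology.
In Ł5: at x_1 = 0, x_2 = 0 the value is 0 — not a tautology.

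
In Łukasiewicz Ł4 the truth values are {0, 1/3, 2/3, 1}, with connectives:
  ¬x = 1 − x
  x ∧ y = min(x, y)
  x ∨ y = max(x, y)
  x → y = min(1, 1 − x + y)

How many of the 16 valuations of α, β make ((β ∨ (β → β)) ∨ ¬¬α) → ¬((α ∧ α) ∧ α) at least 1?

4

α = 0, β = 0 ↦ 1  ≥
α = 0, β = 1/3 ↦ 1  ≥
α = 0, β = 2/3 ↦ 1  ≥
α = 0, β = 1 ↦ 1  ≥
α = 1/3, β = 0 ↦ 2/3  <
α = 1/3, β = 1/3 ↦ 2/3  <
α = 1/3, β = 2/3 ↦ 2/3  <
α = 1/3, β = 1 ↦ 2/3  <
α = 2/3, β = 0 ↦ 1/3  <
α = 2/3, β = 1/3 ↦ 1/3  <
α = 2/3, β = 2/3 ↦ 1/3  <
α = 2/3, β = 1 ↦ 1/3  <
α = 1, β = 0 ↦ 0  <
α = 1, β = 1/3 ↦ 0  <
α = 1, β = 2/3 ↦ 0  <
α = 1, β = 1 ↦ 0  <
So 4 of the 16 assignments meet the threshold.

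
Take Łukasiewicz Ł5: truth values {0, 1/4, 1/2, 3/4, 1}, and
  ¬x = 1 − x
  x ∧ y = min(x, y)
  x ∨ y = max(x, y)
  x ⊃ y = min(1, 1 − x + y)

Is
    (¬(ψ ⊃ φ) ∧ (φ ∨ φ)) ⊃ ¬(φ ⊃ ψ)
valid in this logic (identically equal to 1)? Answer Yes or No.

Counterexample: take φ = 1/4, ψ = 1/2.
ψ ⊃ φ = 1/2 ⊃ 1/4 = 3/4
¬(ψ ⊃ φ) = ¬3/4 = 1/4
φ ∨ φ = 1/4 ∨ 1/4 = 1/4
¬(ψ ⊃ φ) ∧ (φ ∨ φ) = 1/4 ∧ 1/4 = 1/4
φ ⊃ ψ = 1/4 ⊃ 1/2 = 1
¬(φ ⊃ ψ) = ¬1 = 0
(¬(ψ ⊃ φ) ∧ (φ ∨ φ)) ⊃ ¬(φ ⊃ ψ) = 1/4 ⊃ 0 = 3/4
This gives 3/4 ≠ 1.

No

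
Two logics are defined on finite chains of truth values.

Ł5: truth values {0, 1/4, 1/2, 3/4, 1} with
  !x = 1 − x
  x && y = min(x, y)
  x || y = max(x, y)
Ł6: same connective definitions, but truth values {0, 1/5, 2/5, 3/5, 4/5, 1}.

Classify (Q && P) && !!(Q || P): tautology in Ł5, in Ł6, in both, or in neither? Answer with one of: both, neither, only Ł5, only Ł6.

neither

In Ł5: at P = 0, Q = 0 the value is 0 — not a tautology.
In Ł6: at P = 0, Q = 0 the value is 0 — not a tautology.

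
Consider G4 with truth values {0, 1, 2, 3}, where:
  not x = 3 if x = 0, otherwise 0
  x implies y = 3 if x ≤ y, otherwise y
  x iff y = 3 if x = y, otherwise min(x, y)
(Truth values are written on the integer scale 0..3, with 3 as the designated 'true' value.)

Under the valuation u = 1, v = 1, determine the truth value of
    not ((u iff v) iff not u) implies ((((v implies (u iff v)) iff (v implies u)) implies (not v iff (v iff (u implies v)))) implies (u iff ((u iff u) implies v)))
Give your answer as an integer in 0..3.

u iff v = 1 iff 1 = 3
not u = not 1 = 0
(u iff v) iff not u = 3 iff 0 = 0
not ((u iff v) iff not u) = not 0 = 3
u iff v = 1 iff 1 = 3
v implies (u iff v) = 1 implies 3 = 3
v implies u = 1 implies 1 = 3
(v implies (u iff v)) iff (v implies u) = 3 iff 3 = 3
not v = not 1 = 0
u implies v = 1 implies 1 = 3
v iff (u implies v) = 1 iff 3 = 1
not v iff (v iff (u implies v)) = 0 iff 1 = 0
((v implies (u iff v)) iff (v implies u)) implies (not v iff (v iff (u implies v))) = 3 implies 0 = 0
u iff u = 1 iff 1 = 3
(u iff u) implies v = 3 implies 1 = 1
u iff ((u iff u) implies v) = 1 iff 1 = 3
(((v implies (u iff v)) iff (v implies u)) implies (not v iff (v iff (u implies v)))) implies (u iff ((u iff u) implies v)) = 0 implies 3 = 3
not ((u iff v) iff not u) implies ((((v implies (u iff v)) iff (v implies u)) implies (not v iff (v iff (u implies v)))) implies (u iff ((u iff u) implies v))) = 3 implies 3 = 3

3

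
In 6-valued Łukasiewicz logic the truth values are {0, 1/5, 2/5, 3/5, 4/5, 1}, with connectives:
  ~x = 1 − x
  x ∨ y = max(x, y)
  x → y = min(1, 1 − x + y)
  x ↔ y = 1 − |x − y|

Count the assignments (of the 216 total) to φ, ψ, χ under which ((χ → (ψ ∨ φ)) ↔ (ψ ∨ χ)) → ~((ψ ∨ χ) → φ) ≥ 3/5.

value 1: 45 assignments (counts)
value 4/5: 44 assignments (counts)
value 3/5: 45 assignments (counts)
value 2/5: 43 assignments
value 1/5: 28 assignments
value 0: 11 assignments
So 134 of the 216 assignments meet the threshold.

134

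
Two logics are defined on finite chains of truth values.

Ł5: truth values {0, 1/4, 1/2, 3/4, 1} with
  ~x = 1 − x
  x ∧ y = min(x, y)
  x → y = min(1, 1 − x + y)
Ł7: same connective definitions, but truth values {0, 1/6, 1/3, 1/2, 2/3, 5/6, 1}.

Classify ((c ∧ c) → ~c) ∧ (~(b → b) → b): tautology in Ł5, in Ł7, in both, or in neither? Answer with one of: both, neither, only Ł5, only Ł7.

neither

In Ł5: at b = 0, c = 3/4 the value is 1/2 — not a tautology.
In Ł7: at b = 0, c = 2/3 the value is 2/3 — not a tautology.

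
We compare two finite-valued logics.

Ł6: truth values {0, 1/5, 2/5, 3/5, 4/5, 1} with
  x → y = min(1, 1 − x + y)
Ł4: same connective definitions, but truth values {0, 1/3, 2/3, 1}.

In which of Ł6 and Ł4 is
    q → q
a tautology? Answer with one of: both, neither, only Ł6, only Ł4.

both

In Ł6: every assignment gives 1 — tautology.
In Ł4: every assignment gives 1 — tautology.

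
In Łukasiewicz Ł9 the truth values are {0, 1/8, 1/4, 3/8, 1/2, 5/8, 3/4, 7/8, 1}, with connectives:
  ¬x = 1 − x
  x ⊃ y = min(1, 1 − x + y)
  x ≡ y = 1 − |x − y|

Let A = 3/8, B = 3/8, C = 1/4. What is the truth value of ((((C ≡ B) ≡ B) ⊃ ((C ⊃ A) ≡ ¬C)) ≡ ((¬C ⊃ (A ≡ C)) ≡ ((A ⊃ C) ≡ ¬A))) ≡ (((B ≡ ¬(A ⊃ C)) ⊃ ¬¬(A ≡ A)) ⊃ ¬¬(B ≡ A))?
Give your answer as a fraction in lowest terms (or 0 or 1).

C ≡ B = 1/4 ≡ 3/8 = 7/8
(C ≡ B) ≡ B = 7/8 ≡ 3/8 = 1/2
C ⊃ A = 1/4 ⊃ 3/8 = 1
¬C = ¬1/4 = 3/4
(C ⊃ A) ≡ ¬C = 1 ≡ 3/4 = 3/4
((C ≡ B) ≡ B) ⊃ ((C ⊃ A) ≡ ¬C) = 1/2 ⊃ 3/4 = 1
¬C = ¬1/4 = 3/4
A ≡ C = 3/8 ≡ 1/4 = 7/8
¬C ⊃ (A ≡ C) = 3/4 ⊃ 7/8 = 1
A ⊃ C = 3/8 ⊃ 1/4 = 7/8
¬A = ¬3/8 = 5/8
(A ⊃ C) ≡ ¬A = 7/8 ≡ 5/8 = 3/4
(¬C ⊃ (A ≡ C)) ≡ ((A ⊃ C) ≡ ¬A) = 1 ≡ 3/4 = 3/4
(((C ≡ B) ≡ B) ⊃ ((C ⊃ A) ≡ ¬C)) ≡ ((¬C ⊃ (A ≡ C)) ≡ ((A ⊃ C) ≡ ¬A)) = 1 ≡ 3/4 = 3/4
A ⊃ C = 3/8 ⊃ 1/4 = 7/8
¬(A ⊃ C) = ¬7/8 = 1/8
B ≡ ¬(A ⊃ C) = 3/8 ≡ 1/8 = 3/4
A ≡ A = 3/8 ≡ 3/8 = 1
¬(A ≡ A) = ¬1 = 0
¬¬(A ≡ A) = ¬0 = 1
(B ≡ ¬(A ⊃ C)) ⊃ ¬¬(A ≡ A) = 3/4 ⊃ 1 = 1
B ≡ A = 3/8 ≡ 3/8 = 1
¬(B ≡ A) = ¬1 = 0
¬¬(B ≡ A) = ¬0 = 1
((B ≡ ¬(A ⊃ C)) ⊃ ¬¬(A ≡ A)) ⊃ ¬¬(B ≡ A) = 1 ⊃ 1 = 1
((((C ≡ B) ≡ B) ⊃ ((C ⊃ A) ≡ ¬C)) ≡ ((¬C ⊃ (A ≡ C)) ≡ ((A ⊃ C) ≡ ¬A))) ≡ (((B ≡ ¬(A ⊃ C)) ⊃ ¬¬(A ≡ A)) ⊃ ¬¬(B ≡ A)) = 3/4 ≡ 1 = 3/4

3/4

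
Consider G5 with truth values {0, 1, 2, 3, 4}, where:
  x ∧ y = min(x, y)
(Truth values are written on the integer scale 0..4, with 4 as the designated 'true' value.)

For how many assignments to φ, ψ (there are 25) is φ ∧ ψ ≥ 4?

1

value 4: 1 assignment (counts)
value 3: 3 assignments
value 2: 5 assignments
value 1: 7 assignments
value 0: 9 assignments
So 1 of the 25 assignments meets the threshold.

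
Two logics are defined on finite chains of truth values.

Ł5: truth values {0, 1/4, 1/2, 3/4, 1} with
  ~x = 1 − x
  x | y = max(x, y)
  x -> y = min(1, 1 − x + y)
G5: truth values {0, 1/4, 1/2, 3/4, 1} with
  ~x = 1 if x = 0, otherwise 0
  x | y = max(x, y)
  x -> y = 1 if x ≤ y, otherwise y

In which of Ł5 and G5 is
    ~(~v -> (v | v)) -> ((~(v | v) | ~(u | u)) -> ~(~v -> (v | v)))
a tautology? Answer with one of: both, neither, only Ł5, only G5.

both

In Ł5: every assignment gives 1 — tautology.
In G5: every assignment gives 1 — tautology.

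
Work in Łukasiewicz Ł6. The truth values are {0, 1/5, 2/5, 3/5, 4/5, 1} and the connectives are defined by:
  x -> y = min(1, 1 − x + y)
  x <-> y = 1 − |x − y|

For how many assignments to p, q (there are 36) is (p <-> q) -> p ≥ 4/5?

24

value 1: 17 assignments (counts)
value 4/5: 7 assignments (counts)
value 3/5: 5 assignments
value 2/5: 4 assignments
value 1/5: 2 assignments
value 0: 1 assignment
So 24 of the 36 assignments meet the threshold.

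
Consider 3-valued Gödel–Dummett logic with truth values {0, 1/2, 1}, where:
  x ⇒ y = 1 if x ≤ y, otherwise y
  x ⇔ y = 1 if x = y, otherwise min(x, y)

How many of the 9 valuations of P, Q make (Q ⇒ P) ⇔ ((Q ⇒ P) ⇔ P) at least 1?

3

P = 0, Q = 0 ↦ 0  <
P = 0, Q = 1/2 ↦ 0  <
P = 0, Q = 1 ↦ 0  <
P = 1/2, Q = 0 ↦ 1/2  <
P = 1/2, Q = 1/2 ↦ 1/2  <
P = 1/2, Q = 1 ↦ 1/2  <
P = 1, Q = 0 ↦ 1  ≥
P = 1, Q = 1/2 ↦ 1  ≥
P = 1, Q = 1 ↦ 1  ≥
So 3 of the 9 assignments meet the threshold.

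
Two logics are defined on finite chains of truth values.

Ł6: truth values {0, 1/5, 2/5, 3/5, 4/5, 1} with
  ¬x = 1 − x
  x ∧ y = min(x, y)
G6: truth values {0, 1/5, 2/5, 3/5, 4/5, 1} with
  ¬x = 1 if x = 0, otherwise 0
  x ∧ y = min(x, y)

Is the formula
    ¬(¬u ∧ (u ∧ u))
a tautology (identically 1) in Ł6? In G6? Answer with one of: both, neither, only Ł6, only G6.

In Ł6: at u = 1/5 the value is 4/5 — not a tautology.
In G6: every assignment gives 1 — tautology.

only G6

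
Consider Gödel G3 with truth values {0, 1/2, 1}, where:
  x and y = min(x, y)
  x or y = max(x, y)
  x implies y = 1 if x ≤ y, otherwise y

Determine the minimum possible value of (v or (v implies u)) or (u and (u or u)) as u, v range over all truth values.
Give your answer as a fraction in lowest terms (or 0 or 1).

Take u = 0, v = 1/2:
v implies u = 1/2 implies 0 = 0
v or (v implies u) = 1/2 or 0 = 1/2
u or u = 0 or 0 = 0
u and (u or u) = 0 and 0 = 0
(v or (v implies u)) or (u and (u or u)) = 1/2 or 0 = 1/2
No assignment yields a value below 1/2, so this is the minimum.

1/2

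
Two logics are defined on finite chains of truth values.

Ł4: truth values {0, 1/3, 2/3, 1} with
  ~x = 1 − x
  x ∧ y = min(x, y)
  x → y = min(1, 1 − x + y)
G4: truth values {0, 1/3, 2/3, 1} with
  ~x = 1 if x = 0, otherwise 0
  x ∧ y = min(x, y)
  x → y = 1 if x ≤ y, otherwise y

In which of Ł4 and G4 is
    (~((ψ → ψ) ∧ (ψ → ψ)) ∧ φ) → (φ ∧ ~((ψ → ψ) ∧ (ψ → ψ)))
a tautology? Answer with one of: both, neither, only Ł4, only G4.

both

In Ł4: every assignment gives 1 — tautology.
In G4: every assignment gives 1 — tautology.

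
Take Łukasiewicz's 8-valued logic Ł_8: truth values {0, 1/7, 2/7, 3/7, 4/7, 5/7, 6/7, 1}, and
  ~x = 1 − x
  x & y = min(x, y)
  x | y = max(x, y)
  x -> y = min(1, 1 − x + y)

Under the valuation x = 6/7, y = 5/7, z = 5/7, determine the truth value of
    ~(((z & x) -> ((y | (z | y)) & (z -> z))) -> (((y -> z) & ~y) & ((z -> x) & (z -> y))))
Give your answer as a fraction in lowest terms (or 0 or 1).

5/7

z & x = 5/7 & 6/7 = 5/7
z | y = 5/7 | 5/7 = 5/7
y | (z | y) = 5/7 | 5/7 = 5/7
z -> z = 5/7 -> 5/7 = 1
(y | (z | y)) & (z -> z) = 5/7 & 1 = 5/7
(z & x) -> ((y | (z | y)) & (z -> z)) = 5/7 -> 5/7 = 1
y -> z = 5/7 -> 5/7 = 1
~y = ~5/7 = 2/7
(y -> z) & ~y = 1 & 2/7 = 2/7
z -> x = 5/7 -> 6/7 = 1
z -> y = 5/7 -> 5/7 = 1
(z -> x) & (z -> y) = 1 & 1 = 1
((y -> z) & ~y) & ((z -> x) & (z -> y)) = 2/7 & 1 = 2/7
((z & x) -> ((y | (z | y)) & (z -> z))) -> (((y -> z) & ~y) & ((z -> x) & (z -> y))) = 1 -> 2/7 = 2/7
~(((z & x) -> ((y | (z | y)) & (z -> z))) -> (((y -> z) & ~y) & ((z -> x) & (z -> y)))) = ~2/7 = 5/7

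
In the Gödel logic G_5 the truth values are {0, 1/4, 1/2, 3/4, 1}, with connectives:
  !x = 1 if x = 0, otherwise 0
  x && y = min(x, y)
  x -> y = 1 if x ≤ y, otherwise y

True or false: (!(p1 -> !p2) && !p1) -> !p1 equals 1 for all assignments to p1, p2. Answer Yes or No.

Yes

At p1 = 1/4, p2 = 1/2, for instance:
!p2 = !1/2 = 0
p1 -> !p2 = 1/4 -> 0 = 0
!(p1 -> !p2) = !0 = 1
!p1 = !1/4 = 0
!(p1 -> !p2) && !p1 = 1 && 0 = 0
(!(p1 -> !p2) && !p1) -> !p1 = 0 -> 0 = 1
and checking the remaining 24 assignments likewise gives ≥ 1 in every case.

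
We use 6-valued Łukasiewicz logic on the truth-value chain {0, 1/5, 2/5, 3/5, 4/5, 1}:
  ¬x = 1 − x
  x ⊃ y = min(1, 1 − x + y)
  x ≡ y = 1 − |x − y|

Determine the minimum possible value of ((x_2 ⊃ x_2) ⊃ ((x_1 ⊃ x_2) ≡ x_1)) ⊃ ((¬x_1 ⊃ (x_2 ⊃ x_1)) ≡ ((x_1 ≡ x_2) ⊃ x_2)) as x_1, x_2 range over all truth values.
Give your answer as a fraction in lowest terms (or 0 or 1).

3/5

Take x_1 = 2/5, x_2 = 0:
x_2 ⊃ x_2 = 0 ⊃ 0 = 1
x_1 ⊃ x_2 = 2/5 ⊃ 0 = 3/5
(x_1 ⊃ x_2) ≡ x_1 = 3/5 ≡ 2/5 = 4/5
(x_2 ⊃ x_2) ⊃ ((x_1 ⊃ x_2) ≡ x_1) = 1 ⊃ 4/5 = 4/5
¬x_1 = ¬2/5 = 3/5
x_2 ⊃ x_1 = 0 ⊃ 2/5 = 1
¬x_1 ⊃ (x_2 ⊃ x_1) = 3/5 ⊃ 1 = 1
x_1 ≡ x_2 = 2/5 ≡ 0 = 3/5
(x_1 ≡ x_2) ⊃ x_2 = 3/5 ⊃ 0 = 2/5
(¬x_1 ⊃ (x_2 ⊃ x_1)) ≡ ((x_1 ≡ x_2) ⊃ x_2) = 1 ≡ 2/5 = 2/5
((x_2 ⊃ x_2) ⊃ ((x_1 ⊃ x_2) ≡ x_1)) ⊃ ((¬x_1 ⊃ (x_2 ⊃ x_1)) ≡ ((x_1 ≡ x_2) ⊃ x_2)) = 4/5 ⊃ 2/5 = 3/5
No assignment yields a value below 3/5, so this is the minimum.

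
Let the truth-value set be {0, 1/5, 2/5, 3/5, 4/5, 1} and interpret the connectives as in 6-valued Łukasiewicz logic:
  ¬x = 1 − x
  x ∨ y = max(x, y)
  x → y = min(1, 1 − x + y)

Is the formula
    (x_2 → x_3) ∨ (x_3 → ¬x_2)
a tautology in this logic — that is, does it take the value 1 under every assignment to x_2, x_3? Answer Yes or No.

Counterexample: take x_2 = 4/5, x_3 = 2/5.
x_2 → x_3 = 4/5 → 2/5 = 3/5
¬x_2 = ¬4/5 = 1/5
x_3 → ¬x_2 = 2/5 → 1/5 = 4/5
(x_2 → x_3) ∨ (x_3 → ¬x_2) = 3/5 ∨ 4/5 = 4/5
This gives 4/5 ≠ 1.

No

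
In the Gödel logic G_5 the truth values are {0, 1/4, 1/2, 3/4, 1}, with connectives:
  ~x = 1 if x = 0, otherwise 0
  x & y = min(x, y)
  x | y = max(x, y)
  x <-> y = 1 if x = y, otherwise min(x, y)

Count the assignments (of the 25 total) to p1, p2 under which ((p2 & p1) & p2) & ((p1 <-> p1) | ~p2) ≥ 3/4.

4

value 1: 1 assignment (counts)
value 3/4: 3 assignments (counts)
value 1/2: 5 assignments
value 1/4: 7 assignments
value 0: 9 assignments
So 4 of the 25 assignments meet the threshold.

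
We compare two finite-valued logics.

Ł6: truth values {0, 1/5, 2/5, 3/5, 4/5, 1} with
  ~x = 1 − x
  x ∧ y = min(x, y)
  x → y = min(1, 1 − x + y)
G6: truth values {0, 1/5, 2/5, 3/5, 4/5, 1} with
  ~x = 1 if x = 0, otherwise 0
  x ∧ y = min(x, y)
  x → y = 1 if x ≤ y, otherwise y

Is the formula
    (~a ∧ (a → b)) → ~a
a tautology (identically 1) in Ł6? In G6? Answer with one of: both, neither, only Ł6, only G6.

both

In Ł6: every assignment gives 1 — tautology.
In G6: every assignment gives 1 — tautology.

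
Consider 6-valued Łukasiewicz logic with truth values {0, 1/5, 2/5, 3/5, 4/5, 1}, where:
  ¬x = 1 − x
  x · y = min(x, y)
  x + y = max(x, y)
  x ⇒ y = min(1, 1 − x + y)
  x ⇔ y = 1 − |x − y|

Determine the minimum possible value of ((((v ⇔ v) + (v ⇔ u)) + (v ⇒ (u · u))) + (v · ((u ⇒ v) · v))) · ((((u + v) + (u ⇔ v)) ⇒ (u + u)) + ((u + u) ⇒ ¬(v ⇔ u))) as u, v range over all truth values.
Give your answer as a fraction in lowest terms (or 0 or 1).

3/5

Take u = 2/5, v = 2/5:
v ⇔ v = 2/5 ⇔ 2/5 = 1
v ⇔ u = 2/5 ⇔ 2/5 = 1
(v ⇔ v) + (v ⇔ u) = 1 + 1 = 1
u · u = 2/5 · 2/5 = 2/5
v ⇒ (u · u) = 2/5 ⇒ 2/5 = 1
((v ⇔ v) + (v ⇔ u)) + (v ⇒ (u · u)) = 1 + 1 = 1
u ⇒ v = 2/5 ⇒ 2/5 = 1
(u ⇒ v) · v = 1 · 2/5 = 2/5
v · ((u ⇒ v) · v) = 2/5 · 2/5 = 2/5
(((v ⇔ v) + (v ⇔ u)) + (v ⇒ (u · u))) + (v · ((u ⇒ v) · v)) = 1 + 2/5 = 1
u + v = 2/5 + 2/5 = 2/5
u ⇔ v = 2/5 ⇔ 2/5 = 1
(u + v) + (u ⇔ v) = 2/5 + 1 = 1
u + u = 2/5 + 2/5 = 2/5
((u + v) + (u ⇔ v)) ⇒ (u + u) = 1 ⇒ 2/5 = 2/5
u + u = 2/5 + 2/5 = 2/5
v ⇔ u = 2/5 ⇔ 2/5 = 1
¬(v ⇔ u) = ¬1 = 0
(u + u) ⇒ ¬(v ⇔ u) = 2/5 ⇒ 0 = 3/5
(((u + v) + (u ⇔ v)) ⇒ (u + u)) + ((u + u) ⇒ ¬(v ⇔ u)) = 2/5 + 3/5 = 3/5
((((v ⇔ v) + (v ⇔ u)) + (v ⇒ (u · u))) + (v · ((u ⇒ v) · v))) · ((((u + v) + (u ⇔ v)) ⇒ (u + u)) + ((u + u) ⇒ ¬(v ⇔ u))) = 1 · 3/5 = 3/5
No assignment yields a value below 3/5, so this is the minimum.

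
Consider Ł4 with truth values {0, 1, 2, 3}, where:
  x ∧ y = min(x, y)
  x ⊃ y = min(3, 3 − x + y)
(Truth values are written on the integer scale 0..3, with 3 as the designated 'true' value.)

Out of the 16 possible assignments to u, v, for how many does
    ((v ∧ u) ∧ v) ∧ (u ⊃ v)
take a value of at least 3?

u = 0, v = 0 ↦ 0  <
u = 0, v = 1 ↦ 0  <
u = 0, v = 2 ↦ 0  <
u = 0, v = 3 ↦ 0  <
u = 1, v = 0 ↦ 0  <
u = 1, v = 1 ↦ 1  <
u = 1, v = 2 ↦ 1  <
u = 1, v = 3 ↦ 1  <
u = 2, v = 0 ↦ 0  <
u = 2, v = 1 ↦ 1  <
u = 2, v = 2 ↦ 2  <
u = 2, v = 3 ↦ 2  <
u = 3, v = 0 ↦ 0  <
u = 3, v = 1 ↦ 1  <
u = 3, v = 2 ↦ 2  <
u = 3, v = 3 ↦ 3  ≥
So 1 of the 16 assignments meets the threshold.

1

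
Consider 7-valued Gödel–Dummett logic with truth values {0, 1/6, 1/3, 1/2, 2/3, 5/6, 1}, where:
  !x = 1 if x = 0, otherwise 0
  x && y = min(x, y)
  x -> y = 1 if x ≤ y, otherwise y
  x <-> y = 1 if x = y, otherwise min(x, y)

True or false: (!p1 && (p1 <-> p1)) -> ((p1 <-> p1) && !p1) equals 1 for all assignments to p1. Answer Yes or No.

Yes

p1 = 0 ↦ 1
p1 = 1/6 ↦ 1
p1 = 1/3 ↦ 1
p1 = 1/2 ↦ 1
p1 = 2/3 ↦ 1
p1 = 5/6 ↦ 1
p1 = 1 ↦ 1
Every assignment gives a value ≥ 1.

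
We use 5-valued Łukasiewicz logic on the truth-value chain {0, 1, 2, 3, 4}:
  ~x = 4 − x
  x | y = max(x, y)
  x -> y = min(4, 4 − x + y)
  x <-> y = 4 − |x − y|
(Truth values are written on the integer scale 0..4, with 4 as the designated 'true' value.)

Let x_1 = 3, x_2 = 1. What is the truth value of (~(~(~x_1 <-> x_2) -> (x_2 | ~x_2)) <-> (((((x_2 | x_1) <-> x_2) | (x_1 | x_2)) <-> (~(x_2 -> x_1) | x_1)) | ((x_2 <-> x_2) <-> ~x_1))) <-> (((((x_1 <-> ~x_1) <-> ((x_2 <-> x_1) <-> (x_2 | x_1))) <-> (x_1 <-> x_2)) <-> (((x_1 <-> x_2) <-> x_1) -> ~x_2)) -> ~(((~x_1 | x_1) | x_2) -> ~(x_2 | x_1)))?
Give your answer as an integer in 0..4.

~x_1 = ~3 = 1
~x_1 <-> x_2 = 1 <-> 1 = 4
~(~x_1 <-> x_2) = ~4 = 0
~x_2 = ~1 = 3
x_2 | ~x_2 = 1 | 3 = 3
~(~x_1 <-> x_2) -> (x_2 | ~x_2) = 0 -> 3 = 4
~(~(~x_1 <-> x_2) -> (x_2 | ~x_2)) = ~4 = 0
x_2 | x_1 = 1 | 3 = 3
(x_2 | x_1) <-> x_2 = 3 <-> 1 = 2
x_1 | x_2 = 3 | 1 = 3
((x_2 | x_1) <-> x_2) | (x_1 | x_2) = 2 | 3 = 3
x_2 -> x_1 = 1 -> 3 = 4
~(x_2 -> x_1) = ~4 = 0
~(x_2 -> x_1) | x_1 = 0 | 3 = 3
(((x_2 | x_1) <-> x_2) | (x_1 | x_2)) <-> (~(x_2 -> x_1) | x_1) = 3 <-> 3 = 4
x_2 <-> x_2 = 1 <-> 1 = 4
~x_1 = ~3 = 1
(x_2 <-> x_2) <-> ~x_1 = 4 <-> 1 = 1
((((x_2 | x_1) <-> x_2) | (x_1 | x_2)) <-> (~(x_2 -> x_1) | x_1)) | ((x_2 <-> x_2) <-> ~x_1) = 4 | 1 = 4
~(~(~x_1 <-> x_2) -> (x_2 | ~x_2)) <-> (((((x_2 | x_1) <-> x_2) | (x_1 | x_2)) <-> (~(x_2 -> x_1) | x_1)) | ((x_2 <-> x_2) <-> ~x_1)) = 0 <-> 4 = 0
~x_1 = ~3 = 1
x_1 <-> ~x_1 = 3 <-> 1 = 2
x_2 <-> x_1 = 1 <-> 3 = 2
x_2 | x_1 = 1 | 3 = 3
(x_2 <-> x_1) <-> (x_2 | x_1) = 2 <-> 3 = 3
(x_1 <-> ~x_1) <-> ((x_2 <-> x_1) <-> (x_2 | x_1)) = 2 <-> 3 = 3
x_1 <-> x_2 = 3 <-> 1 = 2
((x_1 <-> ~x_1) <-> ((x_2 <-> x_1) <-> (x_2 | x_1))) <-> (x_1 <-> x_2) = 3 <-> 2 = 3
x_1 <-> x_2 = 3 <-> 1 = 2
(x_1 <-> x_2) <-> x_1 = 2 <-> 3 = 3
~x_2 = ~1 = 3
((x_1 <-> x_2) <-> x_1) -> ~x_2 = 3 -> 3 = 4
(((x_1 <-> ~x_1) <-> ((x_2 <-> x_1) <-> (x_2 | x_1))) <-> (x_1 <-> x_2)) <-> (((x_1 <-> x_2) <-> x_1) -> ~x_2) = 3 <-> 4 = 3
~x_1 = ~3 = 1
~x_1 | x_1 = 1 | 3 = 3
(~x_1 | x_1) | x_2 = 3 | 1 = 3
x_2 | x_1 = 1 | 3 = 3
~(x_2 | x_1) = ~3 = 1
((~x_1 | x_1) | x_2) -> ~(x_2 | x_1) = 3 -> 1 = 2
~(((~x_1 | x_1) | x_2) -> ~(x_2 | x_1)) = ~2 = 2
((((x_1 <-> ~x_1) <-> ((x_2 <-> x_1) <-> (x_2 | x_1))) <-> (x_1 <-> x_2)) <-> (((x_1 <-> x_2) <-> x_1) -> ~x_2)) -> ~(((~x_1 | x_1) | x_2) -> ~(x_2 | x_1)) = 3 -> 2 = 3
(~(~(~x_1 <-> x_2) -> (x_2 | ~x_2)) <-> (((((x_2 | x_1) <-> x_2) | (x_1 | x_2)) <-> (~(x_2 -> x_1) | x_1)) | ((x_2 <-> x_2) <-> ~x_1))) <-> (((((x_1 <-> ~x_1) <-> ((x_2 <-> x_1) <-> (x_2 | x_1))) <-> (x_1 <-> x_2)) <-> (((x_1 <-> x_2) <-> x_1) -> ~x_2)) -> ~(((~x_1 | x_1) | x_2) -> ~(x_2 | x_1))) = 0 <-> 3 = 1

1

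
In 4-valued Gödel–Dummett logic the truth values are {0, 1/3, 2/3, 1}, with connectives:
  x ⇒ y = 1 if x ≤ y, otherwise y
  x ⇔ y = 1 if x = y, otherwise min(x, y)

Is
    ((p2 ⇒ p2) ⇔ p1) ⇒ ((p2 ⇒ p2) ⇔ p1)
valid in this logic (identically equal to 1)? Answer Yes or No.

p1 = 0, p2 = 0 ↦ 1
p1 = 0, p2 = 1/3 ↦ 1
p1 = 0, p2 = 2/3 ↦ 1
p1 = 0, p2 = 1 ↦ 1
p1 = 1/3, p2 = 0 ↦ 1
p1 = 1/3, p2 = 1/3 ↦ 1
p1 = 1/3, p2 = 2/3 ↦ 1
p1 = 1/3, p2 = 1 ↦ 1
p1 = 2/3, p2 = 0 ↦ 1
p1 = 2/3, p2 = 1/3 ↦ 1
p1 = 2/3, p2 = 2/3 ↦ 1
p1 = 2/3, p2 = 1 ↦ 1
p1 = 1, p2 = 0 ↦ 1
p1 = 1, p2 = 1/3 ↦ 1
p1 = 1, p2 = 2/3 ↦ 1
p1 = 1, p2 = 1 ↦ 1
Every assignment gives a value ≥ 1.

Yes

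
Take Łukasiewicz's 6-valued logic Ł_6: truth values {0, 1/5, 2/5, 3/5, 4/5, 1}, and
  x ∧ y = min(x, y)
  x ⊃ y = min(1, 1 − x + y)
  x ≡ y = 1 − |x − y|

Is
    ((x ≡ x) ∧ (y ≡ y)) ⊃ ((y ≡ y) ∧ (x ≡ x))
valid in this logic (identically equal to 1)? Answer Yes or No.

Yes

At x = 2/5, y = 1/5, for instance:
x ≡ x = 2/5 ≡ 2/5 = 1
y ≡ y = 1/5 ≡ 1/5 = 1
(x ≡ x) ∧ (y ≡ y) = 1 ∧ 1 = 1
(y ≡ y) ∧ (x ≡ x) = 1 ∧ 1 = 1
((x ≡ x) ∧ (y ≡ y)) ⊃ ((y ≡ y) ∧ (x ≡ x)) = 1 ⊃ 1 = 1
and checking the remaining 35 assignments likewise gives ≥ 1 in every case.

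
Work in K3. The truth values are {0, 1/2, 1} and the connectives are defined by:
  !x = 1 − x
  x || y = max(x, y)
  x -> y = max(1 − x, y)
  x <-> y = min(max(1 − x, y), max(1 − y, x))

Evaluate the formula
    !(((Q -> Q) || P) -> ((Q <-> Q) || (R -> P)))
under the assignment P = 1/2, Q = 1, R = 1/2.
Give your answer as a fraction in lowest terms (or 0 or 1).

0

Q -> Q = 1 -> 1 = 1
(Q -> Q) || P = 1 || 1/2 = 1
Q <-> Q = 1 <-> 1 = 1
R -> P = 1/2 -> 1/2 = 1/2
(Q <-> Q) || (R -> P) = 1 || 1/2 = 1
((Q -> Q) || P) -> ((Q <-> Q) || (R -> P)) = 1 -> 1 = 1
!(((Q -> Q) || P) -> ((Q <-> Q) || (R -> P))) = !1 = 0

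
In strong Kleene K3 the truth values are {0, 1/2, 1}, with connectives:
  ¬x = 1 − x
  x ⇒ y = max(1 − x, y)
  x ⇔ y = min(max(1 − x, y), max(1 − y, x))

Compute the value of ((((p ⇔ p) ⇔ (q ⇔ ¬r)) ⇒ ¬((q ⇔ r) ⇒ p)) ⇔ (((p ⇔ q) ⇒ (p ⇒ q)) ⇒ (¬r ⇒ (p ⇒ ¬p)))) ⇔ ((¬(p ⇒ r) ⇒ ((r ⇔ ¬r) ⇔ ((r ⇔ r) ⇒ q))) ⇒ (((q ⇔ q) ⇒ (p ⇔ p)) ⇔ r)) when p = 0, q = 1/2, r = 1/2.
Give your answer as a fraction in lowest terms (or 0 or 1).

1/2

p ⇔ p = 0 ⇔ 0 = 1
¬r = ¬1/2 = 1/2
q ⇔ ¬r = 1/2 ⇔ 1/2 = 1/2
(p ⇔ p) ⇔ (q ⇔ ¬r) = 1 ⇔ 1/2 = 1/2
q ⇔ r = 1/2 ⇔ 1/2 = 1/2
(q ⇔ r) ⇒ p = 1/2 ⇒ 0 = 1/2
¬((q ⇔ r) ⇒ p) = ¬1/2 = 1/2
((p ⇔ p) ⇔ (q ⇔ ¬r)) ⇒ ¬((q ⇔ r) ⇒ p) = 1/2 ⇒ 1/2 = 1/2
p ⇔ q = 0 ⇔ 1/2 = 1/2
p ⇒ q = 0 ⇒ 1/2 = 1
(p ⇔ q) ⇒ (p ⇒ q) = 1/2 ⇒ 1 = 1
¬r = ¬1/2 = 1/2
¬p = ¬0 = 1
p ⇒ ¬p = 0 ⇒ 1 = 1
¬r ⇒ (p ⇒ ¬p) = 1/2 ⇒ 1 = 1
((p ⇔ q) ⇒ (p ⇒ q)) ⇒ (¬r ⇒ (p ⇒ ¬p)) = 1 ⇒ 1 = 1
(((p ⇔ p) ⇔ (q ⇔ ¬r)) ⇒ ¬((q ⇔ r) ⇒ p)) ⇔ (((p ⇔ q) ⇒ (p ⇒ q)) ⇒ (¬r ⇒ (p ⇒ ¬p))) = 1/2 ⇔ 1 = 1/2
p ⇒ r = 0 ⇒ 1/2 = 1
¬(p ⇒ r) = ¬1 = 0
¬r = ¬1/2 = 1/2
r ⇔ ¬r = 1/2 ⇔ 1/2 = 1/2
r ⇔ r = 1/2 ⇔ 1/2 = 1/2
(r ⇔ r) ⇒ q = 1/2 ⇒ 1/2 = 1/2
(r ⇔ ¬r) ⇔ ((r ⇔ r) ⇒ q) = 1/2 ⇔ 1/2 = 1/2
¬(p ⇒ r) ⇒ ((r ⇔ ¬r) ⇔ ((r ⇔ r) ⇒ q)) = 0 ⇒ 1/2 = 1
q ⇔ q = 1/2 ⇔ 1/2 = 1/2
p ⇔ p = 0 ⇔ 0 = 1
(q ⇔ q) ⇒ (p ⇔ p) = 1/2 ⇒ 1 = 1
((q ⇔ q) ⇒ (p ⇔ p)) ⇔ r = 1 ⇔ 1/2 = 1/2
(¬(p ⇒ r) ⇒ ((r ⇔ ¬r) ⇔ ((r ⇔ r) ⇒ q))) ⇒ (((q ⇔ q) ⇒ (p ⇔ p)) ⇔ r) = 1 ⇒ 1/2 = 1/2
((((p ⇔ p) ⇔ (q ⇔ ¬r)) ⇒ ¬((q ⇔ r) ⇒ p)) ⇔ (((p ⇔ q) ⇒ (p ⇒ q)) ⇒ (¬r ⇒ (p ⇒ ¬p)))) ⇔ ((¬(p ⇒ r) ⇒ ((r ⇔ ¬r) ⇔ ((r ⇔ r) ⇒ q))) ⇒ (((q ⇔ q) ⇒ (p ⇔ p)) ⇔ r)) = 1/2 ⇔ 1/2 = 1/2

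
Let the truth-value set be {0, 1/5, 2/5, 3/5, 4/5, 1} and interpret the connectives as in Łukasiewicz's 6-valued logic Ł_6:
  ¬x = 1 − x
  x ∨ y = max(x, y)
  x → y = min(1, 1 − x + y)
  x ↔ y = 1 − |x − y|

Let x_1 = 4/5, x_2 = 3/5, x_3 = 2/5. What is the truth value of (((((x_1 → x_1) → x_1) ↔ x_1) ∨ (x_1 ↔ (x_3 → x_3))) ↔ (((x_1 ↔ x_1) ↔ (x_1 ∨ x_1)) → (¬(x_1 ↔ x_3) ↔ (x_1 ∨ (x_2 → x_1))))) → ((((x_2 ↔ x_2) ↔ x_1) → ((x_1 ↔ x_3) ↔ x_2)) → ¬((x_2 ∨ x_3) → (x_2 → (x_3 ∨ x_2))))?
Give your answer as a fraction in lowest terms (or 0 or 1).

x_1 → x_1 = 4/5 → 4/5 = 1
(x_1 → x_1) → x_1 = 1 → 4/5 = 4/5
((x_1 → x_1) → x_1) ↔ x_1 = 4/5 ↔ 4/5 = 1
x_3 → x_3 = 2/5 → 2/5 = 1
x_1 ↔ (x_3 → x_3) = 4/5 ↔ 1 = 4/5
(((x_1 → x_1) → x_1) ↔ x_1) ∨ (x_1 ↔ (x_3 → x_3)) = 1 ∨ 4/5 = 1
x_1 ↔ x_1 = 4/5 ↔ 4/5 = 1
x_1 ∨ x_1 = 4/5 ∨ 4/5 = 4/5
(x_1 ↔ x_1) ↔ (x_1 ∨ x_1) = 1 ↔ 4/5 = 4/5
x_1 ↔ x_3 = 4/5 ↔ 2/5 = 3/5
¬(x_1 ↔ x_3) = ¬3/5 = 2/5
x_2 → x_1 = 3/5 → 4/5 = 1
x_1 ∨ (x_2 → x_1) = 4/5 ∨ 1 = 1
¬(x_1 ↔ x_3) ↔ (x_1 ∨ (x_2 → x_1)) = 2/5 ↔ 1 = 2/5
((x_1 ↔ x_1) ↔ (x_1 ∨ x_1)) → (¬(x_1 ↔ x_3) ↔ (x_1 ∨ (x_2 → x_1))) = 4/5 → 2/5 = 3/5
((((x_1 → x_1) → x_1) ↔ x_1) ∨ (x_1 ↔ (x_3 → x_3))) ↔ (((x_1 ↔ x_1) ↔ (x_1 ∨ x_1)) → (¬(x_1 ↔ x_3) ↔ (x_1 ∨ (x_2 → x_1)))) = 1 ↔ 3/5 = 3/5
x_2 ↔ x_2 = 3/5 ↔ 3/5 = 1
(x_2 ↔ x_2) ↔ x_1 = 1 ↔ 4/5 = 4/5
x_1 ↔ x_3 = 4/5 ↔ 2/5 = 3/5
(x_1 ↔ x_3) ↔ x_2 = 3/5 ↔ 3/5 = 1
((x_2 ↔ x_2) ↔ x_1) → ((x_1 ↔ x_3) ↔ x_2) = 4/5 → 1 = 1
x_2 ∨ x_3 = 3/5 ∨ 2/5 = 3/5
x_3 ∨ x_2 = 2/5 ∨ 3/5 = 3/5
x_2 → (x_3 ∨ x_2) = 3/5 → 3/5 = 1
(x_2 ∨ x_3) → (x_2 → (x_3 ∨ x_2)) = 3/5 → 1 = 1
¬((x_2 ∨ x_3) → (x_2 → (x_3 ∨ x_2))) = ¬1 = 0
(((x_2 ↔ x_2) ↔ x_1) → ((x_1 ↔ x_3) ↔ x_2)) → ¬((x_2 ∨ x_3) → (x_2 → (x_3 ∨ x_2))) = 1 → 0 = 0
(((((x_1 → x_1) → x_1) ↔ x_1) ∨ (x_1 ↔ (x_3 → x_3))) ↔ (((x_1 ↔ x_1) ↔ (x_1 ∨ x_1)) → (¬(x_1 ↔ x_3) ↔ (x_1 ∨ (x_2 → x_1))))) → ((((x_2 ↔ x_2) ↔ x_1) → ((x_1 ↔ x_3) ↔ x_2)) → ¬((x_2 ∨ x_3) → (x_2 → (x_3 ∨ x_2)))) = 3/5 → 0 = 2/5

2/5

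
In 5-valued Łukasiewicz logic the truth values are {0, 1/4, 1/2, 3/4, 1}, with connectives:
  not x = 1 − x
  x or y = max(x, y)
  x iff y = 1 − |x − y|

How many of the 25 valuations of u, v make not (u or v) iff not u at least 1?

value 1: 15 assignments (counts)
value 3/4: 4 assignments
value 1/2: 3 assignments
value 1/4: 2 assignments
value 0: 1 assignment
So 15 of the 25 assignments meet the threshold.

15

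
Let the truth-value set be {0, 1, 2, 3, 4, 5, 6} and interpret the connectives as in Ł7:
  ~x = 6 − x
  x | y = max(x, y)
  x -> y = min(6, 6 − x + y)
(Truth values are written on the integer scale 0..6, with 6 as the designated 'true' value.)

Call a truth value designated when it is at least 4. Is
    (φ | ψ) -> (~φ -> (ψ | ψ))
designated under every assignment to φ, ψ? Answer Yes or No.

At φ = 1, ψ = 1, for instance:
φ | ψ = 1 | 1 = 1
~φ = ~1 = 5
ψ | ψ = 1 | 1 = 1
~φ -> (ψ | ψ) = 5 -> 1 = 2
(φ | ψ) -> (~φ -> (ψ | ψ)) = 1 -> 2 = 6
and checking the remaining 48 assignments likewise gives ≥ 4 in every case.

Yes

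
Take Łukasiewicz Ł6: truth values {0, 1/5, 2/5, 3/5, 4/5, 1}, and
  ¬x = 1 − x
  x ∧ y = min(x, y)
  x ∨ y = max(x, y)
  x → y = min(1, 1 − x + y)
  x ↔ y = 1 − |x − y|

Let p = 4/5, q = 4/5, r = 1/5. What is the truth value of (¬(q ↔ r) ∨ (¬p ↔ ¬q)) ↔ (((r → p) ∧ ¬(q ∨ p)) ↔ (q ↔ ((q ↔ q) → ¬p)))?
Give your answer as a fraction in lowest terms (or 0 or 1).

q ↔ r = 4/5 ↔ 1/5 = 2/5
¬(q ↔ r) = ¬2/5 = 3/5
¬p = ¬4/5 = 1/5
¬q = ¬4/5 = 1/5
¬p ↔ ¬q = 1/5 ↔ 1/5 = 1
¬(q ↔ r) ∨ (¬p ↔ ¬q) = 3/5 ∨ 1 = 1
r → p = 1/5 → 4/5 = 1
q ∨ p = 4/5 ∨ 4/5 = 4/5
¬(q ∨ p) = ¬4/5 = 1/5
(r → p) ∧ ¬(q ∨ p) = 1 ∧ 1/5 = 1/5
q ↔ q = 4/5 ↔ 4/5 = 1
¬p = ¬4/5 = 1/5
(q ↔ q) → ¬p = 1 → 1/5 = 1/5
q ↔ ((q ↔ q) → ¬p) = 4/5 ↔ 1/5 = 2/5
((r → p) ∧ ¬(q ∨ p)) ↔ (q ↔ ((q ↔ q) → ¬p)) = 1/5 ↔ 2/5 = 4/5
(¬(q ↔ r) ∨ (¬p ↔ ¬q)) ↔ (((r → p) ∧ ¬(q ∨ p)) ↔ (q ↔ ((q ↔ q) → ¬p))) = 1 ↔ 4/5 = 4/5

4/5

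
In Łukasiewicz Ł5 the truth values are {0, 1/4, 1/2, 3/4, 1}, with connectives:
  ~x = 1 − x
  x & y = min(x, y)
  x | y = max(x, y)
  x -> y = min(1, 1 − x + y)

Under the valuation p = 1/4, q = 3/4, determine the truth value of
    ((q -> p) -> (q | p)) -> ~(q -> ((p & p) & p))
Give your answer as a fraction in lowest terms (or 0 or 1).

q -> p = 3/4 -> 1/4 = 1/2
q | p = 3/4 | 1/4 = 3/4
(q -> p) -> (q | p) = 1/2 -> 3/4 = 1
p & p = 1/4 & 1/4 = 1/4
(p & p) & p = 1/4 & 1/4 = 1/4
q -> ((p & p) & p) = 3/4 -> 1/4 = 1/2
~(q -> ((p & p) & p)) = ~1/2 = 1/2
((q -> p) -> (q | p)) -> ~(q -> ((p & p) & p)) = 1 -> 1/2 = 1/2

1/2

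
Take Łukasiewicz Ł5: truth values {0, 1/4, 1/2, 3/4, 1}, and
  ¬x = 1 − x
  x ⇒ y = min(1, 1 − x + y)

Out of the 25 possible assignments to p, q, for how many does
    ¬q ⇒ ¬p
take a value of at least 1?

15

value 1: 15 assignments (counts)
value 3/4: 4 assignments
value 1/2: 3 assignments
value 1/4: 2 assignments
value 0: 1 assignment
So 15 of the 25 assignments meet the threshold.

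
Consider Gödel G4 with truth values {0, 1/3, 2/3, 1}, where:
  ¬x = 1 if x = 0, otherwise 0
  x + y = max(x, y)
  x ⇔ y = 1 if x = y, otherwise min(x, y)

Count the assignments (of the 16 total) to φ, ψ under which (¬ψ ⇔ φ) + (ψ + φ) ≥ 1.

9

φ = 0, ψ = 0 ↦ 0  <
φ = 0, ψ = 1/3 ↦ 1  ≥
φ = 0, ψ = 2/3 ↦ 1  ≥
φ = 0, ψ = 1 ↦ 1  ≥
φ = 1/3, ψ = 0 ↦ 1/3  <
φ = 1/3, ψ = 1/3 ↦ 1/3  <
φ = 1/3, ψ = 2/3 ↦ 2/3  <
φ = 1/3, ψ = 1 ↦ 1  ≥
φ = 2/3, ψ = 0 ↦ 2/3  <
φ = 2/3, ψ = 1/3 ↦ 2/3  <
φ = 2/3, ψ = 2/3 ↦ 2/3  <
φ = 2/3, ψ = 1 ↦ 1  ≥
φ = 1, ψ = 0 ↦ 1  ≥
φ = 1, ψ = 1/3 ↦ 1  ≥
φ = 1, ψ = 2/3 ↦ 1  ≥
φ = 1, ψ = 1 ↦ 1  ≥
So 9 of the 16 assignments meet the threshold.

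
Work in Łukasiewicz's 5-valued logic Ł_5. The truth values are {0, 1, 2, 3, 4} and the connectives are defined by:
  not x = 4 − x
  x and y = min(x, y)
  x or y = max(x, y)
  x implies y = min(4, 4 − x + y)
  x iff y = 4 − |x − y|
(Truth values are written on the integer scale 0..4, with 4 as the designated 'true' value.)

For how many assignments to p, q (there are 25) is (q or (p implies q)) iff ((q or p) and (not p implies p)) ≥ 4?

5

value 4: 5 assignments (counts)
value 3: 5 assignments
value 2: 7 assignments
value 1: 2 assignments
value 0: 6 assignments
So 5 of the 25 assignments meet the threshold.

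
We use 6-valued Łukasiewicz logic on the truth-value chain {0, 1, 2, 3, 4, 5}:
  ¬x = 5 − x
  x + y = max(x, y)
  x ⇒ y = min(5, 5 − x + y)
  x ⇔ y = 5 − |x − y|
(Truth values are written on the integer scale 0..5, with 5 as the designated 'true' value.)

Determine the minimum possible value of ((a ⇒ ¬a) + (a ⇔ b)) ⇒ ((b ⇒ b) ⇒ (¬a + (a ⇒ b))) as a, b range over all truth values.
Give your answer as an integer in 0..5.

Take a = 2, b = 0:
¬a = ¬2 = 3
a ⇒ ¬a = 2 ⇒ 3 = 5
a ⇔ b = 2 ⇔ 0 = 3
(a ⇒ ¬a) + (a ⇔ b) = 5 + 3 = 5
b ⇒ b = 0 ⇒ 0 = 5
¬a = ¬2 = 3
a ⇒ b = 2 ⇒ 0 = 3
¬a + (a ⇒ b) = 3 + 3 = 3
(b ⇒ b) ⇒ (¬a + (a ⇒ b)) = 5 ⇒ 3 = 3
((a ⇒ ¬a) + (a ⇔ b)) ⇒ ((b ⇒ b) ⇒ (¬a + (a ⇒ b))) = 5 ⇒ 3 = 3
No assignment yields a value below 3, so this is the minimum.

3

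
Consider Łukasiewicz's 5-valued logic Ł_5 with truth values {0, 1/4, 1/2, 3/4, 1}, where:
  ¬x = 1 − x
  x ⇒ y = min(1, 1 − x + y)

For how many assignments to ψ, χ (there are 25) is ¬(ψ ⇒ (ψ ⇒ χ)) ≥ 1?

value 1: 1 assignment (counts)
value 3/4: 1 assignment
value 1/2: 2 assignments
value 1/4: 2 assignments
value 0: 19 assignments
So 1 of the 25 assignments meets the threshold.

1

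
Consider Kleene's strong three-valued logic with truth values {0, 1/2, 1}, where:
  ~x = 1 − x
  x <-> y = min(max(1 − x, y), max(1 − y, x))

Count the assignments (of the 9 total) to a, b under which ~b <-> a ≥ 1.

2

a = 0, b = 0 ↦ 0  <
a = 0, b = 1/2 ↦ 1/2  <
a = 0, b = 1 ↦ 1  ≥
a = 1/2, b = 0 ↦ 1/2  <
a = 1/2, b = 1/2 ↦ 1/2  <
a = 1/2, b = 1 ↦ 1/2  <
a = 1, b = 0 ↦ 1  ≥
a = 1, b = 1/2 ↦ 1/2  <
a = 1, b = 1 ↦ 0  <
So 2 of the 9 assignments meet the threshold.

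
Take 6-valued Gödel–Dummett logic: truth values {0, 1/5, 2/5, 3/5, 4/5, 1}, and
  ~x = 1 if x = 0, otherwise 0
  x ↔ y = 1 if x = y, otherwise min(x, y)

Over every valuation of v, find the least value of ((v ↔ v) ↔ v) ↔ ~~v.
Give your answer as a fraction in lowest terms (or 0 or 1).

1/5

Take v = 1/5:
v ↔ v = 1/5 ↔ 1/5 = 1
(v ↔ v) ↔ v = 1 ↔ 1/5 = 1/5
~v = ~1/5 = 0
~~v = ~0 = 1
((v ↔ v) ↔ v) ↔ ~~v = 1/5 ↔ 1 = 1/5
No assignment yields a value below 1/5, so this is the minimum.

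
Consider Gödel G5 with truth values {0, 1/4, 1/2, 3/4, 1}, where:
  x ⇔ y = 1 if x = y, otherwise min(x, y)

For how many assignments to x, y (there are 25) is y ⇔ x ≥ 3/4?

value 1: 5 assignments (counts)
value 3/4: 2 assignments (counts)
value 1/2: 4 assignments
value 1/4: 6 assignments
value 0: 8 assignments
So 7 of the 25 assignments meet the threshold.

7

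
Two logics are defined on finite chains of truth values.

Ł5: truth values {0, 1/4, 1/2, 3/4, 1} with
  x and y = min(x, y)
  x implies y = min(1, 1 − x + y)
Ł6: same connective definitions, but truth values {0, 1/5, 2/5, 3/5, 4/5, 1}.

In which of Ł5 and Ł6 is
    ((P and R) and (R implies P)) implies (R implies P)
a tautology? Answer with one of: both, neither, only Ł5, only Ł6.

In Ł5: every assignment gives 1 — tautology.
In Ł6: every assignment gives 1 — tautology.

both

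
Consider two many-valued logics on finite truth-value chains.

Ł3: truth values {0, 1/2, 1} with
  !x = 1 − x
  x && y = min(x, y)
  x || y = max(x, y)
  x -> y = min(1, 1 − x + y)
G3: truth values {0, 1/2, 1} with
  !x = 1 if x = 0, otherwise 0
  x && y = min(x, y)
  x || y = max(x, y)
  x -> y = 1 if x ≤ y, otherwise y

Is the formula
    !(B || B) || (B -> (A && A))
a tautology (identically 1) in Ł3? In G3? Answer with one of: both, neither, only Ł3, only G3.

In Ł3: at A = 0, B = 1/2 the value is 1/2 — not a tautology.
In G3: at A = 0, B = 1/2 the value is 0 — not a tautology.

neither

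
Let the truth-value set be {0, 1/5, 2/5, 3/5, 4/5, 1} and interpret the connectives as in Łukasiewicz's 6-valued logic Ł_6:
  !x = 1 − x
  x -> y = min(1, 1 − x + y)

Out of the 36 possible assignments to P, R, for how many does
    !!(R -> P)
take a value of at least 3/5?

value 1: 21 assignments (counts)
value 4/5: 5 assignments (counts)
value 3/5: 4 assignments (counts)
value 2/5: 3 assignments
value 1/5: 2 assignments
value 0: 1 assignment
So 30 of the 36 assignments meet the threshold.

30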